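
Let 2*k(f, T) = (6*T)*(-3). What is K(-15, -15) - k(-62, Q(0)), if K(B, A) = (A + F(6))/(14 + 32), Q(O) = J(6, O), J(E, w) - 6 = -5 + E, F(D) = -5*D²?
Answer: 2703/46 ≈ 58.761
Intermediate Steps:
J(E, w) = 1 + E (J(E, w) = 6 + (-5 + E) = 1 + E)
Q(O) = 7 (Q(O) = 1 + 6 = 7)
k(f, T) = -9*T (k(f, T) = ((6*T)*(-3))/2 = (-18*T)/2 = -9*T)
K(B, A) = -90/23 + A/46 (K(B, A) = (A - 5*6²)/(14 + 32) = (A - 5*36)/46 = (A - 180)*(1/46) = (-180 + A)*(1/46) = -90/23 + A/46)
K(-15, -15) - k(-62, Q(0)) = (-90/23 + (1/46)*(-15)) - (-9)*7 = (-90/23 - 15/46) - 1*(-63) = -195/46 + 63 = 2703/46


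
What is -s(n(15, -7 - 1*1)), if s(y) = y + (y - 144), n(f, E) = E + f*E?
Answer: 400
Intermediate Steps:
n(f, E) = E + E*f
s(y) = -144 + 2*y (s(y) = y + (-144 + y) = -144 + 2*y)
-s(n(15, -7 - 1*1)) = -(-144 + 2*((-7 - 1*1)*(1 + 15))) = -(-144 + 2*((-7 - 1)*16)) = -(-144 + 2*(-8*16)) = -(-144 + 2*(-128)) = -(-144 - 256) = -1*(-400) = 400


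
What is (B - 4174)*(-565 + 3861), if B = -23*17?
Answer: -15046240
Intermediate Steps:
B = -391
(B - 4174)*(-565 + 3861) = (-391 - 4174)*(-565 + 3861) = -4565*3296 = -15046240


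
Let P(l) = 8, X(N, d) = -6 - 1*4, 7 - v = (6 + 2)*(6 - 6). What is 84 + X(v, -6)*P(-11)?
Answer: 4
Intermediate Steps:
v = 7 (v = 7 - (6 + 2)*(6 - 6) = 7 - 8*0 = 7 - 1*0 = 7 + 0 = 7)
X(N, d) = -10 (X(N, d) = -6 - 4 = -10)
84 + X(v, -6)*P(-11) = 84 - 10*8 = 84 - 80 = 4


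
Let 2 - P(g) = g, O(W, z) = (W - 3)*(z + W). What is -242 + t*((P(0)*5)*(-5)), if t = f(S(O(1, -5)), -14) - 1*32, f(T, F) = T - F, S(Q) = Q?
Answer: 258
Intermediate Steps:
O(W, z) = (-3 + W)*(W + z)
P(g) = 2 - g
t = -10 (t = ((1**2 - 3*1 - 3*(-5) + 1*(-5)) - 1*(-14)) - 1*32 = ((1 - 3 + 15 - 5) + 14) - 32 = (8 + 14) - 32 = 22 - 32 = -10)
-242 + t*((P(0)*5)*(-5)) = -242 - 10*(2 - 1*0)*5*(-5) = -242 - 10*(2 + 0)*5*(-5) = -242 - 10*2*5*(-5) = -242 - 100*(-5) = -242 - 10*(-50) = -242 + 500 = 258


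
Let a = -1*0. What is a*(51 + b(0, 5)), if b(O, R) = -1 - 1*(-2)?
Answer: 0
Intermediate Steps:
b(O, R) = 1 (b(O, R) = -1 + 2 = 1)
a = 0
a*(51 + b(0, 5)) = 0*(51 + 1) = 0*52 = 0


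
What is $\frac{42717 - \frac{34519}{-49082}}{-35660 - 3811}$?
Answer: $- \frac{2096670313}{1937315622} \approx -1.0823$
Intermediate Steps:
$\frac{42717 - \frac{34519}{-49082}}{-35660 - 3811} = \frac{42717 - - \frac{34519}{49082}}{-39471} = \left(42717 + \frac{34519}{49082}\right) \left(- \frac{1}{39471}\right) = \frac{2096670313}{49082} \left(- \frac{1}{39471}\right) = - \frac{2096670313}{1937315622}$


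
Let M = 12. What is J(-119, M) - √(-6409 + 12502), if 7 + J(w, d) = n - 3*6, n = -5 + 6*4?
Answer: -6 - 3*√677 ≈ -84.058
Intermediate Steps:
n = 19 (n = -5 + 24 = 19)
J(w, d) = -6 (J(w, d) = -7 + (19 - 3*6) = -7 + (19 - 18) = -7 + 1 = -6)
J(-119, M) - √(-6409 + 12502) = -6 - √(-6409 + 12502) = -6 - √6093 = -6 - 3*√677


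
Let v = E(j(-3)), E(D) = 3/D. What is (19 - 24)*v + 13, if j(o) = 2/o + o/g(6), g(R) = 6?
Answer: 181/7 ≈ 25.857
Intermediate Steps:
j(o) = 2/o + o/6
v = -18/7 (v = 3/(2/(-3) + (1/6)*(-3)) = 3/(2*(-1/3) - 1/2) = 3/(-2/3 - 1/2) = 3/(-7/6) = 3*(-6/7) = -18/7 ≈ -2.5714)
(19 - 24)*v + 13 = (19 - 24)*(-18/7) + 13 = -5*(-18/7) + 13 = 90/7 + 13 = 181/7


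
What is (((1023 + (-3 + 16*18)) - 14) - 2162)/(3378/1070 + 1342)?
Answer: -464380/719659 ≈ -0.64528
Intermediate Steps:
(((1023 + (-3 + 16*18)) - 14) - 2162)/(3378/1070 + 1342) = (((1023 + (-3 + 288)) - 14) - 2162)/(3378*(1/1070) + 1342) = (((1023 + 285) - 14) - 2162)/(1689/535 + 1342) = ((1308 - 14) - 2162)/(719659/535) = (1294 - 2162)*(535/719659) = -868*535/719659 = -464380/719659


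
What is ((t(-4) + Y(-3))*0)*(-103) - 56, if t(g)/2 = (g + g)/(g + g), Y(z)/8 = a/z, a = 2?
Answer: -56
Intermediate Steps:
Y(z) = 16/z (Y(z) = 8*(2/z) = 16/z)
t(g) = 2 (t(g) = 2*((g + g)/(g + g)) = 2*((2*g)/((2*g))) = 2*((2*g)*(1/(2*g))) = 2*1 = 2)
((t(-4) + Y(-3))*0)*(-103) - 56 = ((2 + 16/(-3))*0)*(-103) - 56 = ((2 + 16*(-⅓))*0)*(-103) - 56 = ((2 - 16/3)*0)*(-103) - 56 = -10/3*0*(-103) - 56 = 0*(-103) - 56 = 0 - 56 = -56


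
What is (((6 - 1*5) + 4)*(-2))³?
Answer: -1000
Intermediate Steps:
(((6 - 1*5) + 4)*(-2))³ = (((6 - 5) + 4)*(-2))³ = ((1 + 4)*(-2))³ = (5*(-2))³ = (-10)³ = -1000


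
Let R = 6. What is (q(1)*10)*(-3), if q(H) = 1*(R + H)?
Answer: -210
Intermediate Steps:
q(H) = 6 + H (q(H) = 1*(6 + H) = 6 + H)
(q(1)*10)*(-3) = ((6 + 1)*10)*(-3) = (7*10)*(-3) = 70*(-3) = -210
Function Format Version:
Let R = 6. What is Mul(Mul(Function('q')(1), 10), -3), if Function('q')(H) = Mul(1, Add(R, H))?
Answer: -210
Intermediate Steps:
Function('q')(H) = Add(6, H) (Function('q')(H) = Mul(1, Add(6, H)) = Add(6, H))
Mul(Mul(Function('q')(1), 10), -3) = Mul(Mul(Add(6, 1), 10), -3) = Mul(Mul(7, 10), -3) = Mul(70, -3) = -210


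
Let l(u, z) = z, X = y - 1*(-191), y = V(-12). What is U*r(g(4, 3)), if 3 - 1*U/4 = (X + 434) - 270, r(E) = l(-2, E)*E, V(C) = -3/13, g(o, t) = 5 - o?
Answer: -18292/13 ≈ -1407.1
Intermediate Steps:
V(C) = -3/13 (V(C) = -3*1/13 = -3/13)
y = -3/13 ≈ -0.23077
X = 2480/13 (X = -3/13 - 1*(-191) = -3/13 + 191 = 2480/13 ≈ 190.77)
r(E) = E**2 (r(E) = E*E = E**2)
U = -18292/13 (U = 12 - 4*((2480/13 + 434) - 270) = 12 - 4*(8122/13 - 270) = 12 - 4*4612/13 = 12 - 18448/13 = -18292/13 ≈ -1407.1)
U*r(g(4, 3)) = -18292*(5 - 1*4)**2/13 = -18292*(5 - 4)**2/13 = -18292/13*1**2 = -18292/13*1 = -18292/13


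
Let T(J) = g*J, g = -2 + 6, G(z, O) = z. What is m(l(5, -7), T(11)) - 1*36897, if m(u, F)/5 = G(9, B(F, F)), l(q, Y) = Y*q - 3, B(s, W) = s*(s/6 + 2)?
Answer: -36852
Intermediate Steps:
B(s, W) = s*(2 + s/6) (B(s, W) = s*(s*(⅙) + 2) = s*(s/6 + 2) = s*(2 + s/6))
l(q, Y) = -3 + Y*q
g = 4
T(J) = 4*J
m(u, F) = 45 (m(u, F) = 5*9 = 45)
m(l(5, -7), T(11)) - 1*36897 = 45 - 1*36897 = 45 - 36897 = -36852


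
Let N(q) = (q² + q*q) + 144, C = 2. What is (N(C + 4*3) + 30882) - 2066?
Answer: 29352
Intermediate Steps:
N(q) = 144 + 2*q² (N(q) = (q² + q²) + 144 = 2*q² + 144 = 144 + 2*q²)
(N(C + 4*3) + 30882) - 2066 = ((144 + 2*(2 + 4*3)²) + 30882) - 2066 = ((144 + 2*(2 + 12)²) + 30882) - 2066 = ((144 + 2*14²) + 30882) - 2066 = ((144 + 2*196) + 30882) - 2066 = ((144 + 392) + 30882) - 2066 = (536 + 30882) - 2066 = 31418 - 2066 = 29352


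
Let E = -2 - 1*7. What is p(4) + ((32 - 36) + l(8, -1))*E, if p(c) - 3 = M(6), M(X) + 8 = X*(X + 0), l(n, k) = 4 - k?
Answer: 22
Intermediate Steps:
M(X) = -8 + X² (M(X) = -8 + X*(X + 0) = -8 + X*X = -8 + X²)
p(c) = 31 (p(c) = 3 + (-8 + 6²) = 3 + (-8 + 36) = 3 + 28 = 31)
E = -9 (E = -2 - 7 = -9)
p(4) + ((32 - 36) + l(8, -1))*E = 31 + ((32 - 36) + (4 - 1*(-1)))*(-9) = 31 + (-4 + (4 + 1))*(-9) = 31 + (-4 + 5)*(-9) = 31 + 1*(-9) = 31 - 9 = 22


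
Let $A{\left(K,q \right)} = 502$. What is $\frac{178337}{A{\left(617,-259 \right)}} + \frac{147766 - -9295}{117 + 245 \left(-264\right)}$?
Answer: $\frac{11435127109}{32410626} \approx 352.82$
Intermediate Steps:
$\frac{178337}{A{\left(617,-259 \right)}} + \frac{147766 - -9295}{117 + 245 \left(-264\right)} = \frac{178337}{502} + \frac{147766 - -9295}{117 + 245 \left(-264\right)} = 178337 \cdot \frac{1}{502} + \frac{147766 + 9295}{117 - 64680} = \frac{178337}{502} + \frac{157061}{-64563} = \frac{178337}{502} + 157061 \left(- \frac{1}{64563}\right) = \frac{178337}{502} - \frac{157061}{64563} = \frac{11435127109}{32410626}$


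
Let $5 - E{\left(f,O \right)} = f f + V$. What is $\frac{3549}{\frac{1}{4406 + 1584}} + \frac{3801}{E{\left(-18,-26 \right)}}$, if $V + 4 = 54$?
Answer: $\frac{2614795463}{123} \approx 2.1258 \cdot 10^{7}$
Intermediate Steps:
$V = 50$ ($V = -4 + 54 = 50$)
$E{\left(f,O \right)} = -45 - f^{2}$ ($E{\left(f,O \right)} = 5 - \left(f f + 50\right) = 5 - \left(f^{2} + 50\right) = 5 - \left(50 + f^{2}\right) = -45 - f^{2}$)
$\frac{3549}{\frac{1}{4406 + 1584}} + \frac{3801}{E{\left(-18,-26 \right)}} = \frac{3549}{\frac{1}{4406 + 1584}} + \frac{3801}{-45 - \left(-18\right)^{2}} = \frac{3549}{\frac{1}{5990}} + \frac{3801}{-45 - 324} = 3549 \frac{1}{\frac{1}{5990}} + \frac{3801}{-45 - 324} = 3549 \cdot 5990 + \frac{3801}{-369} = 21258510 + 3801 \left(- \frac{1}{369}\right) = 21258510 - \frac{1267}{123} = \frac{2614795463}{123}$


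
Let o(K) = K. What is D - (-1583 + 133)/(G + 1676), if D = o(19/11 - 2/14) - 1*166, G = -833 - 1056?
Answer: -2808230/16401 ≈ -171.22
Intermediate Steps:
G = -1889
D = -12660/77 (D = (19/11 - 2/14) - 1*166 = (19*(1/11) - 2*1/14) - 166 = (19/11 - ⅐) - 166 = 122/77 - 166 = -12660/77 ≈ -164.42)
D - (-1583 + 133)/(G + 1676) = -12660/77 - (-1583 + 133)/(-1889 + 1676) = -12660/77 - (-1450)/(-213) = -12660/77 - (-1450)*(-1)/213 = -12660/77 - 1*1450/213 = -12660/77 - 1450/213 = -2808230/16401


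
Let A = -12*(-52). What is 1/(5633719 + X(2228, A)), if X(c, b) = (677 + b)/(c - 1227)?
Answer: 1001/5639354020 ≈ 1.7750e-7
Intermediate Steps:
A = 624
X(c, b) = (677 + b)/(-1227 + c)
1/(5633719 + X(2228, A)) = 1/(5633719 + (677 + 624)/(-1227 + 2228)) = 1/(5633719 + 1301/1001) = 1/(5639354020/1001) = 1001/5639354020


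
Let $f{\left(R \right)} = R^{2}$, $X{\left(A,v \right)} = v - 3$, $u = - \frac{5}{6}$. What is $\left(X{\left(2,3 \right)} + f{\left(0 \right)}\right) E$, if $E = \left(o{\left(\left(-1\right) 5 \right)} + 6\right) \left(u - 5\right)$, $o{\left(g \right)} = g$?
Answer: $0$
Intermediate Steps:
$u = - \frac{5}{6}$ ($u = \left(-5\right) \frac{1}{6} = - \frac{5}{6} \approx -0.83333$)
$X{\left(A,v \right)} = -3 + v$
$E = - \frac{35}{6}$ ($E = \left(\left(-1\right) 5 + 6\right) \left(- \frac{5}{6} - 5\right) = \left(-5 + 6\right) \left(- \frac{5}{6} - 5\right) = 1 \left(- \frac{35}{6}\right) = - \frac{35}{6} \approx -5.8333$)
$\left(X{\left(2,3 \right)} + f{\left(0 \right)}\right) E = \left(\left(-3 + 3\right) + 0^{2}\right) \left(- \frac{35}{6}\right) = \left(0 + 0\right) \left(- \frac{35}{6}\right) = 0 \left(- \frac{35}{6}\right) = 0$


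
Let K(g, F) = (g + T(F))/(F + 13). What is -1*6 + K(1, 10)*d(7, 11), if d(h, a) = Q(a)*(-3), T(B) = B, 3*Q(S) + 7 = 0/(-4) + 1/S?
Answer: -62/23 ≈ -2.6957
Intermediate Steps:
Q(S) = -7/3 + 1/(3*S) (Q(S) = -7/3 + (0/(-4) + 1/S)/3 = -7/3 + (0*(-¼) + 1/S)/3 = -7/3 + (0 + 1/S)/3 = -7/3 + 1/(3*S))
d(h, a) = -(1 - 7*a)/a (d(h, a) = ((1 - 7*a)/(3*a))*(-3) = -(1 - 7*a)/a)
K(g, F) = (F + g)/(13 + F) (K(g, F) = (g + F)/(F + 13) = (F + g)/(13 + F))
-1*6 + K(1, 10)*d(7, 11) = -1*6 + ((10 + 1)/(13 + 10))*(7 - 1/11) = -6 + (11/23)*(7 - 1*1/11) = -6 + ((1/23)*11)*(7 - 1/11) = -6 + (11/23)*(76/11) = -6 + 76/23 = -62/23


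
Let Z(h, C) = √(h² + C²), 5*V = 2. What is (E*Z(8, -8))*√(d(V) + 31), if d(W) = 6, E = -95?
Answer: -760*√74 ≈ -6537.8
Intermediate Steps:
V = ⅖ (V = (⅕)*2 = ⅖ ≈ 0.40000)
Z(h, C) = √(C² + h²)
(E*Z(8, -8))*√(d(V) + 31) = (-95*√((-8)² + 8²))*√(6 + 31) = (-95*√(64 + 64))*√37 = (-760*√2)*√37 = -760*√74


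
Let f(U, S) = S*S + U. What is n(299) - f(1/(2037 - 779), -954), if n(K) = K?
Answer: -1144549787/1258 ≈ -9.0982e+5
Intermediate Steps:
f(U, S) = U + S**2 (f(U, S) = S**2 + U = U + S**2)
n(299) - f(1/(2037 - 779), -954) = 299 - (1/(2037 - 779) + (-954)**2) = 299 - (1/1258 + 910116) = 299 - 1*1144925929/1258 = 299 - 1144925929/1258 = -1144549787/1258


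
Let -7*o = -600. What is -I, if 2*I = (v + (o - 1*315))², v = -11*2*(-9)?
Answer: -47961/98 ≈ -489.40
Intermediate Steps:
o = 600/7 (o = -⅐*(-600) = 600/7 ≈ 85.714)
v = 198 (v = -22*(-9) = 198)
I = 47961/98 (I = (198 + (600/7 - 1*315))²/2 = (198 + (600/7 - 315))²/2 = (198 - 1605/7)²/2 = (-219/7)²/2 = (½)*(47961/49) = 47961/98 ≈ 489.40)
-I = -1*47961/98 = -47961/98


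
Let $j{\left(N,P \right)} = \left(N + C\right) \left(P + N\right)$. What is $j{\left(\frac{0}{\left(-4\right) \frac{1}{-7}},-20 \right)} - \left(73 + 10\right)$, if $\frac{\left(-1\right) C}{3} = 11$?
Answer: $577$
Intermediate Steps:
$C = -33$ ($C = \left(-3\right) 11 = -33$)
$j{\left(N,P \right)} = \left(-33 + N\right) \left(N + P\right)$ ($j{\left(N,P \right)} = \left(N - 33\right) \left(P + N\right) = \left(-33 + N\right) \left(N + P\right)$)
$j{\left(\frac{0}{\left(-4\right) \frac{1}{-7}},-20 \right)} - \left(73 + 10\right) = \left(\left(\frac{0}{\left(-4\right) \frac{1}{-7}}\right)^{2} - 33 \frac{0}{\left(-4\right) \frac{1}{-7}} - -660 + \frac{0}{\left(-4\right) \frac{1}{-7}} \left(-20\right)\right) - \left(73 + 10\right) = \left(\left(\frac{0}{\left(-4\right) \left(- \frac{1}{7}\right)}\right)^{2} - 33 \frac{0}{\left(-4\right) \left(- \frac{1}{7}\right)} + 660 + \frac{0}{\left(-4\right) \left(- \frac{1}{7}\right)} \left(-20\right)\right) - 83 = \left(\left(\frac{0}{\frac{4}{7}}\right)^{2} - 33 \frac{0}{\frac{4}{7}} + 660 + \frac{0}{\frac{4}{7}} \left(-20\right)\right) - 83 = \left(\left(0 \cdot \frac{7}{4}\right)^{2} - 33 \cdot 0 \cdot \frac{7}{4} + 660 + 0 \cdot \frac{7}{4} \left(-20\right)\right) - 83 = \left(0^{2} - 0 + 660 + 0 \left(-20\right)\right) - 83 = \left(0 + 0 + 660 + 0\right) - 83 = 660 - 83 = 577$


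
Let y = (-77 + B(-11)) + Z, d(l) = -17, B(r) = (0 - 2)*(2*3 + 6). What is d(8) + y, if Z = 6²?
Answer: -82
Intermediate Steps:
B(r) = -24 (B(r) = -2*(6 + 6) = -2*12 = -24)
Z = 36
y = -65 (y = (-77 - 24) + 36 = -101 + 36 = -65)
d(8) + y = -17 - 65 = -82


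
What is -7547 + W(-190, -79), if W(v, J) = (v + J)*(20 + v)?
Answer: 38183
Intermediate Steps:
W(v, J) = (20 + v)*(J + v) (W(v, J) = (J + v)*(20 + v) = (20 + v)*(J + v))
-7547 + W(-190, -79) = -7547 + ((-190)**2 + 20*(-79) + 20*(-190) - 79*(-190)) = -7547 + (36100 - 1580 - 3800 + 15010) = -7547 + 45730 = 38183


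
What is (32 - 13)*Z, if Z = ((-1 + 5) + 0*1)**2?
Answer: 304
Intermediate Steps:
Z = 16 (Z = (4 + 0)**2 = 4**2 = 16)
(32 - 13)*Z = (32 - 13)*16 = 19*16 = 304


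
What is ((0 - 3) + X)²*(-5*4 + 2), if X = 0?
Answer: -162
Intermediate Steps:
((0 - 3) + X)²*(-5*4 + 2) = ((0 - 3) + 0)²*(-5*4 + 2) = (-3 + 0)²*(-20 + 2) = (-3)²*(-18) = 9*(-18) = -162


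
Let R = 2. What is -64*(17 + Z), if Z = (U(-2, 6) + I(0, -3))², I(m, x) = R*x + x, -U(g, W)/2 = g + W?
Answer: -19584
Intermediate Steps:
U(g, W) = -2*W - 2*g (U(g, W) = -2*(g + W) = -2*(W + g) = -2*W - 2*g)
I(m, x) = 3*x (I(m, x) = 2*x + x = 3*x)
Z = 289 (Z = ((-2*6 - 2*(-2)) + 3*(-3))² = ((-12 + 4) - 9)² = (-8 - 9)² = (-17)² = 289)
-64*(17 + Z) = -64*(17 + 289) = -64*306 = -19584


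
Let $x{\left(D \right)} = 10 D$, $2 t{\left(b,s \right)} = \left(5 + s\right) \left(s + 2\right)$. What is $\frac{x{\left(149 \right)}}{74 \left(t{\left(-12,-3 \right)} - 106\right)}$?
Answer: $- \frac{745}{3959} \approx -0.18818$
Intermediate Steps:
$t{\left(b,s \right)} = \frac{\left(2 + s\right) \left(5 + s\right)}{2}$ ($t{\left(b,s \right)} = \frac{\left(5 + s\right) \left(s + 2\right)}{2} = \frac{\left(5 + s\right) \left(2 + s\right)}{2} = \frac{\left(2 + s\right) \left(5 + s\right)}{2}$)
$\frac{x{\left(149 \right)}}{74 \left(t{\left(-12,-3 \right)} - 106\right)} = \frac{10 \cdot 149}{74 \left(\left(5 + \frac{\left(-3\right)^{2}}{2} + \frac{7}{2} \left(-3\right)\right) - 106\right)} = \frac{1490}{74 \left(\left(5 + \frac{1}{2} \cdot 9 - \frac{21}{2}\right) - 106\right)} = \frac{1490}{74 \left(\left(5 + \frac{9}{2} - \frac{21}{2}\right) - 106\right)} = \frac{1490}{74 \left(-1 - 106\right)} = \frac{1490}{74 \left(-107\right)} = \frac{1490}{-7918} = 1490 \left(- \frac{1}{7918}\right) = - \frac{745}{3959}$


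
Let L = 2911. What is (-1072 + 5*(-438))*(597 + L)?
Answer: -11443096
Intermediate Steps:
(-1072 + 5*(-438))*(597 + L) = (-1072 + 5*(-438))*(597 + 2911) = (-1072 - 2190)*3508 = -3262*3508 = -11443096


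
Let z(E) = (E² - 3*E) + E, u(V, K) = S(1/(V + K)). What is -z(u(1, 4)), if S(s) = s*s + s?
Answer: 264/625 ≈ 0.42240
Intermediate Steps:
S(s) = s + s² (S(s) = s² + s = s + s²)
u(V, K) = (1 + 1/(K + V))/(K + V) (u(V, K) = (1 + 1/(V + K))/(V + K) = (1 + 1/(K + V))/(K + V))
z(E) = E² - 2*E
-z(u(1, 4)) = -(1 + 4 + 1)/(4 + 1)²*(-2 + (1 + 4 + 1)/(4 + 1)²) = -6/5²*(-2 + 6/5²) = -(1/25)*6*(-2 + (1/25)*6) = -6*(-2 + 6/25)/25 = -6*(-44)/(25*25) = -1*(-264/625) = 264/625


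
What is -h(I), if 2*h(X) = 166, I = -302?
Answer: -83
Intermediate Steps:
h(X) = 83 (h(X) = (1/2)*166 = 83)
-h(I) = -1*83 = -83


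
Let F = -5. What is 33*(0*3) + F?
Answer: -5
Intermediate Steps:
33*(0*3) + F = 33*(0*3) - 5 = 33*0 - 5 = 0 - 5 = -5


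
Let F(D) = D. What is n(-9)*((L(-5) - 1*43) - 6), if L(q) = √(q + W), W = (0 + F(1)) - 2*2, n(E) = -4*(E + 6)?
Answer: -588 + 24*I*√2 ≈ -588.0 + 33.941*I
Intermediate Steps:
n(E) = -24 - 4*E (n(E) = -4*(6 + E) = -24 - 4*E)
W = -3 (W = (0 + 1) - 2*2 = 1 - 4 = -3)
L(q) = √(-3 + q) (L(q) = √(q - 3) = √(-3 + q))
n(-9)*((L(-5) - 1*43) - 6) = (-24 - 4*(-9))*((√(-3 - 5) - 1*43) - 6) = (-24 + 36)*((√(-8) - 43) - 6) = 12*((2*I*√2 - 43) - 6) = 12*((-43 + 2*I*√2) - 6) = 12*(-49 + 2*I*√2) = -588 + 24*I*√2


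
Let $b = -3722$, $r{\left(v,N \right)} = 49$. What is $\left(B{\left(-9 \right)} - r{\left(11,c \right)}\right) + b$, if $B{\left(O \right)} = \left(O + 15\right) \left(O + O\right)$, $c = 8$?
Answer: $-3879$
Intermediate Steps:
$B{\left(O \right)} = 2 O \left(15 + O\right)$ ($B{\left(O \right)} = \left(15 + O\right) 2 O = 2 O \left(15 + O\right)$)
$\left(B{\left(-9 \right)} - r{\left(11,c \right)}\right) + b = \left(2 \left(-9\right) \left(15 - 9\right) - 49\right) - 3722 = \left(2 \left(-9\right) 6 - 49\right) - 3722 = \left(-108 - 49\right) - 3722 = -157 - 3722 = -3879$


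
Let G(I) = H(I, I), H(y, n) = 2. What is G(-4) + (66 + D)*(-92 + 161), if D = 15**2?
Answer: 20081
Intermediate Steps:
D = 225
G(I) = 2
G(-4) + (66 + D)*(-92 + 161) = 2 + (66 + 225)*(-92 + 161) = 2 + 291*69 = 2 + 20079 = 20081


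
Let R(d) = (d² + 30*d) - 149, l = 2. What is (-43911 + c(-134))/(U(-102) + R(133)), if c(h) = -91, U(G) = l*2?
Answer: -22001/10767 ≈ -2.0434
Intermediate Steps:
U(G) = 4 (U(G) = 2*2 = 4)
R(d) = -149 + d² + 30*d
(-43911 + c(-134))/(U(-102) + R(133)) = (-43911 - 91)/(4 + (-149 + 133² + 30*133)) = -44002/(4 + (-149 + 17689 + 3990)) = -44002/(4 + 21530) = -44002/21534 = -44002*1/21534 = -22001/10767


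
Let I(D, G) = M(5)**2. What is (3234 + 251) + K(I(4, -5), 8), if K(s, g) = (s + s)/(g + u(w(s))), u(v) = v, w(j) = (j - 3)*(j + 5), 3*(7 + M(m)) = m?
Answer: 242480453/69577 ≈ 3485.1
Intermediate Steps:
M(m) = -7 + m/3
w(j) = (-3 + j)*(5 + j)
I(D, G) = 256/9 (I(D, G) = (-7 + (1/3)*5)**2 = (-7 + 5/3)**2 = (-16/3)**2 = 256/9)
K(s, g) = 2*s/(-15 + g + s**2 + 2*s) (K(s, g) = (s + s)/(g + (-15 + s**2 + 2*s)) = (2*s)/(-15 + g + s**2 + 2*s) = 2*s/(-15 + g + s**2 + 2*s))
(3234 + 251) + K(I(4, -5), 8) = (3234 + 251) + 2*(256/9)/(-15 + 8 + (256/9)**2 + 2*(256/9)) = 3485 + 2*(256/9)/(-15 + 8 + 65536/81 + 512/9) = 3485 + 2*(256/9)/(69577/81) = 3485 + 2*(256/9)*(81/69577) = 3485 + 4608/69577 = 242480453/69577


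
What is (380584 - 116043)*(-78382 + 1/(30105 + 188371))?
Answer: -4530155060318571/218476 ≈ -2.0735e+10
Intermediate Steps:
(380584 - 116043)*(-78382 + 1/(30105 + 188371)) = 264541*(-78382 + 1/218476) = 264541*(-17124585831/218476) = -4530155060318571/218476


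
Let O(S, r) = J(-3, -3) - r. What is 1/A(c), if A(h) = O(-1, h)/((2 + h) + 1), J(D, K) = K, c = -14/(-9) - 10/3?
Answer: -1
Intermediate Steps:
c = -16/9 (c = -14*(-⅑) - 10*⅓ = 14/9 - 10/3 = -16/9 ≈ -1.7778)
O(S, r) = -3 - r
A(h) = (-3 - h)/(3 + h) (A(h) = (-3 - h)/((2 + h) + 1) = (-3 - h)/(3 + h))
1/A(c) = 1/(-1) = -1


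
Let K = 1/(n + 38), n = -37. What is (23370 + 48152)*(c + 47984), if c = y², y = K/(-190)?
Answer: 61946005282161/18050 ≈ 3.4319e+9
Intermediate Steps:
K = 1 (K = 1/(-37 + 38) = 1/1 = 1)
y = -1/190 (y = 1/(-190) = 1*(-1/190) = -1/190 ≈ -0.0052632)
c = 1/36100 (c = (-1/190)² = 1/36100 ≈ 2.7701e-5)
(23370 + 48152)*(c + 47984) = (23370 + 48152)*(1/36100 + 47984) = 71522*(1732222401/36100) = 61946005282161/18050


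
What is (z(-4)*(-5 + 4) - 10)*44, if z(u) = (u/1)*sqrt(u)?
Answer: -440 + 352*I ≈ -440.0 + 352.0*I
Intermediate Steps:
z(u) = u**(3/2) (z(u) = (u*1)*sqrt(u) = u*sqrt(u) = u**(3/2))
(z(-4)*(-5 + 4) - 10)*44 = ((-4)**(3/2)*(-5 + 4) - 10)*44 = (-8*I*(-1) - 10)*44 = (8*I - 10)*44 = (-10 + 8*I)*44 = -440 + 352*I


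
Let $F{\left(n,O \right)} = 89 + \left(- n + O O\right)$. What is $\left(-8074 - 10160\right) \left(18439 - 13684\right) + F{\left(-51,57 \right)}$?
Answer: $-86699281$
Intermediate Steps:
$F{\left(n,O \right)} = 89 + O^{2} - n$ ($F{\left(n,O \right)} = 89 + \left(- n + O^{2}\right) = 89 + \left(O^{2} - n\right) = 89 + O^{2} - n$)
$\left(-8074 - 10160\right) \left(18439 - 13684\right) + F{\left(-51,57 \right)} = \left(-8074 - 10160\right) \left(18439 - 13684\right) + \left(89 + 57^{2} - -51\right) = \left(-18234\right) 4755 + \left(89 + 3249 + 51\right) = -86702670 + 3389 = -86699281$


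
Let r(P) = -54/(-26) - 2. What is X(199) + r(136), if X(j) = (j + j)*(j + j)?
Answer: 2059253/13 ≈ 1.5840e+5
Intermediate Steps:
r(P) = 1/13 (r(P) = -54*(-1/26) - 2 = 27/13 - 2 = 1/13)
X(j) = 4*j**2 (X(j) = (2*j)*(2*j) = 4*j**2)
X(199) + r(136) = 4*199**2 + 1/13 = 4*39601 + 1/13 = 158404 + 1/13 = 2059253/13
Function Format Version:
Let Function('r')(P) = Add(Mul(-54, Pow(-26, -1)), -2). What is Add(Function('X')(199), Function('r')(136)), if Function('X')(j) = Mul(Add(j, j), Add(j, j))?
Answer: Rational(2059253, 13) ≈ 1.5840e+5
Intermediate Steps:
Function('r')(P) = Rational(1, 13) (Function('r')(P) = Add(Mul(-54, Rational(-1, 26)), -2) = Add(Rational(27, 13), -2) = Rational(1, 13))
Function('X')(j) = Mul(4, Pow(j, 2)) (Function('X')(j) = Mul(Mul(2, j), Mul(2, j)) = Mul(4, Pow(j, 2)))
Add(Function('X')(199), Function('r')(136)) = Add(Mul(4, Pow(199, 2)), Rational(1, 13)) = Add(Mul(4, 39601), Rational(1, 13)) = Add(158404, Rational(1, 13)) = Rational(2059253, 13)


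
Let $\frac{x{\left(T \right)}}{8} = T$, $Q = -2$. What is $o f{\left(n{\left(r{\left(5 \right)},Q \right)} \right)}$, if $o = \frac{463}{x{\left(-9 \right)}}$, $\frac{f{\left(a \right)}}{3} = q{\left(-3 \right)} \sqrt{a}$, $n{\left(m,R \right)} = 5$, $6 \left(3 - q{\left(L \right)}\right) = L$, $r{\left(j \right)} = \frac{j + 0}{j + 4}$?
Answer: $- \frac{3241 \sqrt{5}}{48} \approx -150.98$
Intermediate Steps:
$r{\left(j \right)} = \frac{j}{4 + j}$
$x{\left(T \right)} = 8 T$
$q{\left(L \right)} = 3 - \frac{L}{6}$
$f{\left(a \right)} = \frac{21 \sqrt{a}}{2}$ ($f{\left(a \right)} = 3 \left(3 - - \frac{1}{2}\right) \sqrt{a} = 3 \left(3 + \frac{1}{2}\right) \sqrt{a} = 3 \frac{7 \sqrt{a}}{2} = \frac{21 \sqrt{a}}{2}$)
$o = - \frac{463}{72}$ ($o = \frac{463}{8 \left(-9\right)} = \frac{463}{-72} = 463 \left(- \frac{1}{72}\right) = - \frac{463}{72} \approx -6.4306$)
$o f{\left(n{\left(r{\left(5 \right)},Q \right)} \right)} = - \frac{463 \frac{21 \sqrt{5}}{2}}{72} = - \frac{3241 \sqrt{5}}{48}$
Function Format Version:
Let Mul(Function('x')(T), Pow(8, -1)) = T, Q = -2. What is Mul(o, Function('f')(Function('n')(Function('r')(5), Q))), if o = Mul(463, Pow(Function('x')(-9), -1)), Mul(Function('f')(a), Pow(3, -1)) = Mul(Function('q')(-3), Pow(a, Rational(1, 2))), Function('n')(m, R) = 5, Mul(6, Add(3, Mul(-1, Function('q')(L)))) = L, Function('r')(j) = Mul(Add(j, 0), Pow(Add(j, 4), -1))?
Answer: Mul(Rational(-3241, 48), Pow(5, Rational(1, 2))) ≈ -150.98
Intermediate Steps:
Function('r')(j) = Mul(j, Pow(Add(4, j), -1))
Function('x')(T) = Mul(8, T)
Function('q')(L) = Add(3, Mul(Rational(-1, 6), L))
Function('f')(a) = Mul(Rational(21, 2), Pow(a, Rational(1, 2))) (Function('f')(a) = Mul(3, Mul(Add(3, Mul(Rational(-1, 6), -3)), Pow(a, Rational(1, 2)))) = Mul(3, Mul(Add(3, Rational(1, 2)), Pow(a, Rational(1, 2)))) = Mul(3, Mul(Rational(7, 2), Pow(a, Rational(1, 2)))) = Mul(Rational(21, 2), Pow(a, Rational(1, 2))))
o = Rational(-463, 72) (o = Mul(463, Pow(Mul(8, -9), -1)) = Mul(463, Pow(-72, -1)) = Mul(463, Rational(-1, 72)) = Rational(-463, 72) ≈ -6.4306)
Mul(o, Function('f')(Function('n')(Function('r')(5), Q))) = Mul(Rational(-463, 72), Mul(Rational(21, 2), Pow(5, Rational(1, 2)))) = Mul(Rational(-3241, 48), Pow(5, Rational(1, 2)))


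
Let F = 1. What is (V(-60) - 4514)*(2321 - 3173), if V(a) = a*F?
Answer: 3897048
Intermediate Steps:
V(a) = a (V(a) = a*1 = a)
(V(-60) - 4514)*(2321 - 3173) = (-60 - 4514)*(2321 - 3173) = -4574*(-852) = 3897048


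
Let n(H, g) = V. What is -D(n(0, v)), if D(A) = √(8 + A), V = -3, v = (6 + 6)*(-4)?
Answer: -√5 ≈ -2.2361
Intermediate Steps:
v = -48 (v = 12*(-4) = -48)
n(H, g) = -3
-D(n(0, v)) = -√(8 - 3) = -√5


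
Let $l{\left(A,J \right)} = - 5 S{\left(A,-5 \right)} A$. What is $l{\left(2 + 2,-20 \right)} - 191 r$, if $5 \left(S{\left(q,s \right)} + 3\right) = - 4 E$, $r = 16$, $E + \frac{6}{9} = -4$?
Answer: $- \frac{9212}{3} \approx -3070.7$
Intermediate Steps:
$E = - \frac{14}{3}$ ($E = - \frac{2}{3} - 4 = - \frac{14}{3} \approx -4.6667$)
$S{\left(q,s \right)} = \frac{11}{15}$ ($S{\left(q,s \right)} = -3 + \frac{\left(-4\right) \left(- \frac{14}{3}\right)}{5} = -3 + \frac{1}{5} \cdot \frac{56}{3} = -3 + \frac{56}{15} = \frac{11}{15}$)
$l{\left(A,J \right)} = - \frac{11 A}{3}$ ($l{\left(A,J \right)} = \left(-5\right) \frac{11}{15} A = - \frac{11 A}{3}$)
$l{\left(2 + 2,-20 \right)} - 191 r = - \frac{11 \left(2 + 2\right)}{3} - 191 \cdot 16 = \left(- \frac{11}{3}\right) 4 - 3056 = - \frac{44}{3} - 3056 = - \frac{9212}{3}$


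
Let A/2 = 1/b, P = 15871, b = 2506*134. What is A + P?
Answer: 2664772643/167902 ≈ 15871.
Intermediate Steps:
b = 335804
A = 1/167902 (A = 2/335804 = 2*(1/335804) = 1/167902 ≈ 5.9559e-6)
A + P = 1/167902 + 15871 = 2664772643/167902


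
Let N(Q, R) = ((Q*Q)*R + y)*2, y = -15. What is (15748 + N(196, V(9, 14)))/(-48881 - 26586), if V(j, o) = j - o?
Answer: 368442/75467 ≈ 4.8822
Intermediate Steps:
N(Q, R) = -30 + 2*R*Q² (N(Q, R) = ((Q*Q)*R - 15)*2 = (Q²*R - 15)*2 = (R*Q² - 15)*2 = (-15 + R*Q²)*2 = -30 + 2*R*Q²)
(15748 + N(196, V(9, 14)))/(-48881 - 26586) = (15748 + (-30 + 2*(9 - 1*14)*196²))/(-48881 - 26586) = (15748 + (-30 + 2*(9 - 14)*38416))/(-75467) = (15748 + (-30 + 2*(-5)*38416))*(-1/75467) = (15748 + (-30 - 384160))*(-1/75467) = (15748 - 384190)*(-1/75467) = -368442*(-1/75467) = 368442/75467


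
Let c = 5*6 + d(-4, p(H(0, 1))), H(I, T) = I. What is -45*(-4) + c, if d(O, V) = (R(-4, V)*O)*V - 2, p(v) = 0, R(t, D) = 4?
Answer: 208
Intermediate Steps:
d(O, V) = -2 + 4*O*V (d(O, V) = (4*O)*V - 2 = 4*O*V - 2 = -2 + 4*O*V)
c = 28 (c = 5*6 + (-2 + 4*(-4)*0) = 30 + (-2 + 0) = 30 - 2 = 28)
-45*(-4) + c = -45*(-4) + 28 = 180 + 28 = 208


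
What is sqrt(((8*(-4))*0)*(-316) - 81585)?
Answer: 21*I*sqrt(185) ≈ 285.63*I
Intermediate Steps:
sqrt(((8*(-4))*0)*(-316) - 81585) = sqrt(-32*0*(-316) - 81585) = sqrt(0*(-316) - 81585) = sqrt(0 - 81585) = sqrt(-81585) = 21*I*sqrt(185)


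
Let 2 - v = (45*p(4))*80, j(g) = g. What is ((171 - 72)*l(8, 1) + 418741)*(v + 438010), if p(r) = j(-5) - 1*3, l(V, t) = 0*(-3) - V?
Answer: 195103608588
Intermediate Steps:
l(V, t) = -V (l(V, t) = 0 - V = -V)
p(r) = -8 (p(r) = -5 - 1*3 = -5 - 3 = -8)
v = 28802 (v = 2 - 45*(-8)*80 = 2 - (-360)*80 = 2 - 1*(-28800) = 2 + 28800 = 28802)
((171 - 72)*l(8, 1) + 418741)*(v + 438010) = ((171 - 72)*(-1*8) + 418741)*(28802 + 438010) = (99*(-8) + 418741)*466812 = (-792 + 418741)*466812 = 417949*466812 = 195103608588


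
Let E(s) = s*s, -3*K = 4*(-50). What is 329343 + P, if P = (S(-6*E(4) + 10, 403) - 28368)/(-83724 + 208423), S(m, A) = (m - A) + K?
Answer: 123206141900/374097 ≈ 3.2934e+5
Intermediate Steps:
K = 200/3 (K = -4*(-50)/3 = -⅓*(-200) = 200/3 ≈ 66.667)
E(s) = s²
S(m, A) = 200/3 + m - A (S(m, A) = (m - A) + 200/3 = 200/3 + m - A)
P = -86371/374097 (P = ((200/3 + (-6*4² + 10) - 1*403) - 28368)/(-83724 + 208423) = ((200/3 + (-6*16 + 10) - 403) - 28368)/124699 = ((200/3 + (-96 + 10) - 403) - 28368)*(1/124699) = ((200/3 - 86 - 403) - 28368)*(1/124699) = (-1267/3 - 28368)*(1/124699) = -86371/3*1/124699 = -86371/374097 ≈ -0.23088)
329343 + P = 329343 - 86371/374097 = 123206141900/374097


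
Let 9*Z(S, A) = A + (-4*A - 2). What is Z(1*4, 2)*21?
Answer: -56/3 ≈ -18.667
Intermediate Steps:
Z(S, A) = -2/9 - A/3 (Z(S, A) = (A + (-4*A - 2))/9 = (A + (-2 - 4*A))/9 = (-2 - 3*A)/9 = -2/9 - A/3)
Z(1*4, 2)*21 = (-2/9 - ⅓*2)*21 = (-2/9 - ⅔)*21 = -8/9*21 = -56/3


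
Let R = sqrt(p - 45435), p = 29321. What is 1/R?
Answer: -I*sqrt(16114)/16114 ≈ -0.0078777*I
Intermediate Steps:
R = I*sqrt(16114) (R = sqrt(29321 - 45435) = sqrt(-16114) = I*sqrt(16114) ≈ 126.94*I)
1/R = 1/(I*sqrt(16114)) = -I*sqrt(16114)/16114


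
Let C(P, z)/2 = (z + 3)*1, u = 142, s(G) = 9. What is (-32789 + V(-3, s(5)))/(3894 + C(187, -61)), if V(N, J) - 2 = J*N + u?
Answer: -16336/1889 ≈ -8.6480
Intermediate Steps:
C(P, z) = 6 + 2*z (C(P, z) = 2*((z + 3)*1) = 2*((3 + z)*1) = 2*(3 + z) = 6 + 2*z)
V(N, J) = 144 + J*N (V(N, J) = 2 + (J*N + 142) = 2 + (142 + J*N) = 144 + J*N)
(-32789 + V(-3, s(5)))/(3894 + C(187, -61)) = (-32789 + (144 + 9*(-3)))/(3894 + (6 + 2*(-61))) = (-32789 + (144 - 27))/(3894 + (6 - 122)) = (-32789 + 117)/(3894 - 116) = -32672/3778 = -32672*1/3778 = -16336/1889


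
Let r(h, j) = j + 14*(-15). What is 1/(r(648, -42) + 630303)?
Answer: 1/630051 ≈ 1.5872e-6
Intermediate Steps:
r(h, j) = -210 + j (r(h, j) = j - 210 = -210 + j)
1/(r(648, -42) + 630303) = 1/((-210 - 42) + 630303) = 1/(-252 + 630303) = 1/630051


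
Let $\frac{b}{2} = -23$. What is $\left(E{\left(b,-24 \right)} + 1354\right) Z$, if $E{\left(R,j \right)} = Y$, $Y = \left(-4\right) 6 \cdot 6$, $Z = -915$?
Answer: $-1107150$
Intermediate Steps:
$b = -46$ ($b = 2 \left(-23\right) = -46$)
$Y = -144$ ($Y = \left(-24\right) 6 = -144$)
$E{\left(R,j \right)} = -144$
$\left(E{\left(b,-24 \right)} + 1354\right) Z = \left(-144 + 1354\right) \left(-915\right) = 1210 \left(-915\right) = -1107150$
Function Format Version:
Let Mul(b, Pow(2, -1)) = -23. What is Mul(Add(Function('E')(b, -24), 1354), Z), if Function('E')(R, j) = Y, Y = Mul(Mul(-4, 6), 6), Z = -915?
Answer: -1107150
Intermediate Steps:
b = -46 (b = Mul(2, -23) = -46)
Y = -144 (Y = Mul(-24, 6) = -144)
Function('E')(R, j) = -144
Mul(Add(Function('E')(b, -24), 1354), Z) = Mul(Add(-144, 1354), -915) = Mul(1210, -915) = -1107150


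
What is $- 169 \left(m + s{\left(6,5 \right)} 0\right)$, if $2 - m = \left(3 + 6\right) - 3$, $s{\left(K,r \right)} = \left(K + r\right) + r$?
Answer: $676$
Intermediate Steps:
$s{\left(K,r \right)} = K + 2 r$
$m = -4$ ($m = 2 - \left(\left(3 + 6\right) - 3\right) = 2 - \left(9 - 3\right) = 2 - 6 = -4$)
$- 169 \left(m + s{\left(6,5 \right)} 0\right) = - 169 \left(-4 + \left(6 + 2 \cdot 5\right) 0\right) = - 169 \left(-4 + \left(6 + 10\right) 0\right) = - 169 \left(-4 + 16 \cdot 0\right) = - 169 \left(-4 + 0\right) = \left(-169\right) \left(-4\right) = 676$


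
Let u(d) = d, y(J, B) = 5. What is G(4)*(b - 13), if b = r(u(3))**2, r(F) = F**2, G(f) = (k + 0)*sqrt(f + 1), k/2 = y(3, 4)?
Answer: 680*sqrt(5) ≈ 1520.5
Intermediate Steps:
k = 10 (k = 2*5 = 10)
G(f) = 10*sqrt(1 + f) (G(f) = (10 + 0)*sqrt(f + 1) = 10*sqrt(1 + f))
b = 81 (b = (3**2)**2 = 9**2 = 81)
G(4)*(b - 13) = (10*sqrt(1 + 4))*(81 - 13) = (10*sqrt(5))*68 = 680*sqrt(5)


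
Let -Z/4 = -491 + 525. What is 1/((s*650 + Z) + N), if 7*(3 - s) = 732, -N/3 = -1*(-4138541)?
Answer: -7/87372463 ≈ -8.0117e-8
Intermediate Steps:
N = -12415623 (N = -(-3)*(-4138541) = -3*4138541 = -12415623)
Z = -136 (Z = -4*(-491 + 525) = -4*34 = -136)
s = -711/7 (s = 3 - ⅐*732 = 3 - 732/7 = -711/7 ≈ -101.57)
1/((s*650 + Z) + N) = 1/((-711/7*650 - 136) - 12415623) = 1/((-462150/7 - 136) - 12415623) = 1/(-463102/7 - 12415623) = 1/(-87372463/7) = -7/87372463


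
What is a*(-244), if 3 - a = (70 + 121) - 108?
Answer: 19520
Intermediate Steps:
a = -80 (a = 3 - ((70 + 121) - 108) = 3 - (191 - 108) = 3 - 1*83 = 3 - 83 = -80)
a*(-244) = -80*(-244) = 19520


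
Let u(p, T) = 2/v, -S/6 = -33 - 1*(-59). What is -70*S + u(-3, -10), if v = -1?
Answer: 10918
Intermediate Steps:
S = -156 (S = -6*(-33 - 1*(-59)) = -6*(-33 + 59) = -6*26 = -156)
u(p, T) = -2 (u(p, T) = 2/(-1) = 2*(-1) = -2)
-70*S + u(-3, -10) = -70*(-156) - 2 = 10920 - 2 = 10918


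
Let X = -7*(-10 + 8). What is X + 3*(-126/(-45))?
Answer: 112/5 ≈ 22.400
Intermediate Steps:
X = 14 (X = -7*(-2) = 14)
X + 3*(-126/(-45)) = 14 + 3*(-126/(-45)) = 14 + 3*(-126*(-1/45)) = 14 + 3*(14/5) = 14 + 42/5 = 112/5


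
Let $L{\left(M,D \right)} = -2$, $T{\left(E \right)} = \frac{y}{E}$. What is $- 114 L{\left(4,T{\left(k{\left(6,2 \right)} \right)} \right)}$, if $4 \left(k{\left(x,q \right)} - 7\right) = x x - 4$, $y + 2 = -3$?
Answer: $228$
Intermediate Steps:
$y = -5$ ($y = -2 - 3 = -5$)
$k{\left(x,q \right)} = 6 + \frac{x^{2}}{4}$ ($k{\left(x,q \right)} = 7 + \frac{x x - 4}{4} = 7 + \frac{x^{2} - 4}{4} = 7 + \frac{-4 + x^{2}}{4} = 7 + \left(-1 + \frac{x^{2}}{4}\right) = 6 + \frac{x^{2}}{4}$)
$T{\left(E \right)} = - \frac{5}{E}$
$- 114 L{\left(4,T{\left(k{\left(6,2 \right)} \right)} \right)} = \left(-114\right) \left(-2\right) = 228$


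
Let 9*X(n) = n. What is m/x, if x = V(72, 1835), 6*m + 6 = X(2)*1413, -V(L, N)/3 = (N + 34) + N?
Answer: -77/16668 ≈ -0.0046196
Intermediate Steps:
V(L, N) = -102 - 6*N (V(L, N) = -3*((N + 34) + N) = -3*((34 + N) + N) = -3*(34 + 2*N) = -102 - 6*N)
X(n) = n/9
m = 154/3 (m = -1 + (((1/9)*2)*1413)/6 = -1 + ((2/9)*1413)/6 = -1 + (1/6)*314 = -1 + 157/3 = 154/3 ≈ 51.333)
x = -11112 (x = -102 - 6*1835 = -102 - 11010 = -11112)
m/x = (154/3)/(-11112) = (154/3)*(-1/11112) = -77/16668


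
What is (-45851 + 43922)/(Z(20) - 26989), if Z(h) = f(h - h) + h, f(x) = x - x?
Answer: 1929/26969 ≈ 0.071527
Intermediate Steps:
f(x) = 0
Z(h) = h (Z(h) = 0 + h = h)
(-45851 + 43922)/(Z(20) - 26989) = (-45851 + 43922)/(20 - 26989) = -1929/(-26969) = -1929*(-1/26969) = 1929/26969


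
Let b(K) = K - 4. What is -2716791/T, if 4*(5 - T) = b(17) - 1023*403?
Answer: -2716791/103069 ≈ -26.359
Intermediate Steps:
b(K) = -4 + K
T = 103069 (T = 5 - ((-4 + 17) - 1023*403)/4 = 5 - (13 - 412269)/4 = 5 - ¼*(-412256) = 5 + 103064 = 103069)
-2716791/T = -2716791/103069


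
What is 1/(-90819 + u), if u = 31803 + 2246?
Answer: -1/56770 ≈ -1.7615e-5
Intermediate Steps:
u = 34049
1/(-90819 + u) = 1/(-90819 + 34049) = 1/(-56770) = -1/56770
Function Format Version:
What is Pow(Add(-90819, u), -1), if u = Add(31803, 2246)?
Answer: Rational(-1, 56770) ≈ -1.7615e-5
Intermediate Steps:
u = 34049
Pow(Add(-90819, u), -1) = Pow(Add(-90819, 34049), -1) = Pow(-56770, -1) = Rational(-1, 56770)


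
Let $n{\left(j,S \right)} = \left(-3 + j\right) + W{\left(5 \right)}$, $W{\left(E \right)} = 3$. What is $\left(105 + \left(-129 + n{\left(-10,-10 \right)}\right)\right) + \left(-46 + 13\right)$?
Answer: $-67$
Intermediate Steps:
$n{\left(j,S \right)} = j$ ($n{\left(j,S \right)} = \left(-3 + j\right) + 3 = j$)
$\left(105 + \left(-129 + n{\left(-10,-10 \right)}\right)\right) + \left(-46 + 13\right) = \left(105 - 139\right) + \left(-46 + 13\right) = \left(105 - 139\right) - 33 = -34 - 33 = -67$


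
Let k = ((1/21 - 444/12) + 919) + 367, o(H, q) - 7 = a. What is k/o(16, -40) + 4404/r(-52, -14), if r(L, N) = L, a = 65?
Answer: -661861/9828 ≈ -67.344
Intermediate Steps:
o(H, q) = 72 (o(H, q) = 7 + 65 = 72)
k = 26230/21 (k = ((1*(1/21) - 444*1/12) + 919) + 367 = ((1/21 - 37) + 919) + 367 = (-776/21 + 919) + 367 = 18523/21 + 367 = 26230/21 ≈ 1249.0)
k/o(16, -40) + 4404/r(-52, -14) = (26230/21)/72 + 4404/(-52) = (26230/21)*(1/72) + 4404*(-1/52) = 13115/756 - 1101/13 = -661861/9828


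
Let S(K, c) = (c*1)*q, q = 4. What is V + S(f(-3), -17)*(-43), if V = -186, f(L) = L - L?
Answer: 2738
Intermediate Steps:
f(L) = 0
S(K, c) = 4*c (S(K, c) = (c*1)*4 = c*4 = 4*c)
V + S(f(-3), -17)*(-43) = -186 + (4*(-17))*(-43) = -186 - 68*(-43) = -186 + 2924 = 2738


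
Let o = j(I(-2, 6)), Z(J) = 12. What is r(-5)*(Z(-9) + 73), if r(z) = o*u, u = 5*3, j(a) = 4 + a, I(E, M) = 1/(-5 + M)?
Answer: 6375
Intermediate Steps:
o = 5 (o = 4 + 1/(-5 + 6) = 4 + 1/1 = 4 + 1 = 5)
u = 15
r(z) = 75 (r(z) = 5*15 = 75)
r(-5)*(Z(-9) + 73) = 75*(12 + 73) = 75*85 = 6375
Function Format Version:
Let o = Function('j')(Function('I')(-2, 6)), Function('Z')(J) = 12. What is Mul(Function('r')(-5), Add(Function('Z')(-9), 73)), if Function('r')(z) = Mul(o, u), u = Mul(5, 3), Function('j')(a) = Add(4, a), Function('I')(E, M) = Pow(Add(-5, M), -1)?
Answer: 6375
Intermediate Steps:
o = 5 (o = Add(4, Pow(Add(-5, 6), -1)) = Add(4, Pow(1, -1)) = Add(4, 1) = 5)
u = 15
Function('r')(z) = 75 (Function('r')(z) = Mul(5, 15) = 75)
Mul(Function('r')(-5), Add(Function('Z')(-9), 73)) = Mul(75, Add(12, 73)) = Mul(75, 85) = 6375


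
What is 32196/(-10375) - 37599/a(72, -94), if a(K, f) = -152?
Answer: 385195833/1577000 ≈ 244.26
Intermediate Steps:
32196/(-10375) - 37599/a(72, -94) = 32196/(-10375) - 37599/(-152) = 32196*(-1/10375) - 37599*(-1/152) = -32196/10375 + 37599/152 = 385195833/1577000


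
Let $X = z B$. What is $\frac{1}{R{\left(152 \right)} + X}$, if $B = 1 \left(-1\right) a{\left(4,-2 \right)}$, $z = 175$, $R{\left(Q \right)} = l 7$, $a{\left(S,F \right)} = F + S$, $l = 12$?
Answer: $- \frac{1}{266} \approx -0.0037594$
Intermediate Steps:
$R{\left(Q \right)} = 84$ ($R{\left(Q \right)} = 12 \cdot 7 = 84$)
$B = -2$ ($B = 1 \left(-1\right) \left(-2 + 4\right) = \left(-1\right) 2 = -2$)
$X = -350$ ($X = 175 \left(-2\right) = -350$)
$\frac{1}{R{\left(152 \right)} + X} = \frac{1}{84 - 350} = \frac{1}{-266} = - \frac{1}{266}$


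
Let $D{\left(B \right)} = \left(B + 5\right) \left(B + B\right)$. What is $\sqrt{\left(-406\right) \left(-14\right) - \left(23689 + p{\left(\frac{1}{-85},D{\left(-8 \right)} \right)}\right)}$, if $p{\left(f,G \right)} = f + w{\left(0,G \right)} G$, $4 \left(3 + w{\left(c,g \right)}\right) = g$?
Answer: $\frac{2 i \sqrt{33301810}}{85} \approx 135.78 i$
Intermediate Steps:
$w{\left(c,g \right)} = -3 + \frac{g}{4}$
$D{\left(B \right)} = 2 B \left(5 + B\right)$ ($D{\left(B \right)} = \left(5 + B\right) 2 B = 2 B \left(5 + B\right)$)
$p{\left(f,G \right)} = f + G \left(-3 + \frac{G}{4}\right)$ ($p{\left(f,G \right)} = f + \left(-3 + \frac{G}{4}\right) G = f + G \left(-3 + \frac{G}{4}\right)$)
$\sqrt{\left(-406\right) \left(-14\right) - \left(23689 + p{\left(\frac{1}{-85},D{\left(-8 \right)} \right)}\right)} = \sqrt{\left(-406\right) \left(-14\right) - \left(\frac{2013564}{85} + \frac{2 \left(-8\right) \left(5 - 8\right) \left(-12 + 2 \left(-8\right) \left(5 - 8\right)\right)}{4}\right)} = \sqrt{5684 - \left(\frac{2013564}{85} + \frac{2 \left(-8\right) \left(-3\right) \left(-12 + 2 \left(-8\right) \left(-3\right)\right)}{4}\right)} = \sqrt{5684 - \left(\frac{2013564}{85} + \frac{1}{4} \cdot 48 \left(-12 + 48\right)\right)} = \sqrt{5684 - \left(\frac{2013564}{85} + \frac{1}{4} \cdot 48 \cdot 36\right)} = \sqrt{5684 - \frac{2050284}{85}} = \sqrt{- \frac{1567144}{85}} = \frac{2 i \sqrt{33301810}}{85}$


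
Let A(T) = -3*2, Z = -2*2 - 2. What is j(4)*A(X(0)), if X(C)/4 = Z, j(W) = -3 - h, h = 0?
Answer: 18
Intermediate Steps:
j(W) = -3 (j(W) = -3 - 1*0 = -3 + 0 = -3)
Z = -6 (Z = -4 - 2 = -6)
X(C) = -24 (X(C) = 4*(-6) = -24)
A(T) = -6
j(4)*A(X(0)) = -3*(-6) = 18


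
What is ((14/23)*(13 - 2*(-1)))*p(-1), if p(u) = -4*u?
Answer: 840/23 ≈ 36.522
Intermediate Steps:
((14/23)*(13 - 2*(-1)))*p(-1) = ((14/23)*(13 - 2*(-1)))*(-4*(-1)) = ((14*(1/23))*(13 + 2))*4 = ((14/23)*15)*4 = (210/23)*4 = 840/23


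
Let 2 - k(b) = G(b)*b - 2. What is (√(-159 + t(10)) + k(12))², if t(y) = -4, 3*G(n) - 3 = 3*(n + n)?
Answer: (296 - I*√163)² ≈ 87453.0 - 7558.1*I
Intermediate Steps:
G(n) = 1 + 2*n (G(n) = 1 + (3*(n + n))/3 = 1 + (3*(2*n))/3 = 1 + (6*n)/3 = 1 + 2*n)
k(b) = 4 - b*(1 + 2*b) (k(b) = 2 - ((1 + 2*b)*b - 2) = 2 - (b*(1 + 2*b) - 2) = 2 - (-2 + b*(1 + 2*b)) = 2 + (2 - b*(1 + 2*b)) = 4 - b*(1 + 2*b))
(√(-159 + t(10)) + k(12))² = (√(-159 - 4) + (4 - 1*12*(1 + 2*12)))² = (√(-163) + (4 - 1*12*(1 + 24)))² = (I*√163 + (4 - 1*12*25))² = (I*√163 + (4 - 300))² = (I*√163 - 296)² = (-296 + I*√163)²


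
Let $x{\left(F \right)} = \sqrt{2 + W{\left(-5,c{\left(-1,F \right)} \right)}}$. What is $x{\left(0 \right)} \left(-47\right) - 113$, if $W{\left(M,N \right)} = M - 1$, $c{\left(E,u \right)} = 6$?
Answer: $-113 - 94 i \approx -113.0 - 94.0 i$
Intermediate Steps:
$W{\left(M,N \right)} = -1 + M$
$x{\left(F \right)} = 2 i$ ($x{\left(F \right)} = \sqrt{2 - 6} = \sqrt{-4} = 2 i$)
$x{\left(0 \right)} \left(-47\right) - 113 = 2 i \left(-47\right) - 113 = - 94 i - 113 = -113 - 94 i$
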